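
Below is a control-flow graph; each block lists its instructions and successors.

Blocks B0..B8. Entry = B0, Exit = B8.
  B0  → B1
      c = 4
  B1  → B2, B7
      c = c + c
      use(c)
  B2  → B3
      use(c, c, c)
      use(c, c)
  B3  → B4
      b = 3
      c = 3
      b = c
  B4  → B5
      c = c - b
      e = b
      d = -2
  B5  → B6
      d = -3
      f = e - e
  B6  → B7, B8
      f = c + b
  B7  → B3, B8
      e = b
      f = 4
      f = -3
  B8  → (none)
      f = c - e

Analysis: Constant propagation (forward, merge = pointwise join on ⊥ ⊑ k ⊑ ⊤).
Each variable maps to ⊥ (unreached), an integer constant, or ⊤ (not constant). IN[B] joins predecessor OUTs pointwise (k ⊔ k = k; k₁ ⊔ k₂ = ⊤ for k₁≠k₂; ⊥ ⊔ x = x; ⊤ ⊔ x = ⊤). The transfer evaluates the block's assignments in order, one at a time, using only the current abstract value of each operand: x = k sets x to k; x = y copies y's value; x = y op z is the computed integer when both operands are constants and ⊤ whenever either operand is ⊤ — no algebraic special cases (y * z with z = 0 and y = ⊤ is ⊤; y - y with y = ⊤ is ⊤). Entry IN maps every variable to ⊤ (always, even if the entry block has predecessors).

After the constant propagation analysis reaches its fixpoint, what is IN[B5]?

Answer: {a: ⊤, b: 3, c: 0, d: -2, e: 3, f: ⊤}

Trace:
Per-block solution:
  B0:   IN=(all ⊤)   OUT={c:4; rest ⊤}
  B1:   IN={c:4; rest ⊤}   OUT={c:8; rest ⊤}
  B2:   IN={c:8; rest ⊤}   OUT={c:8; rest ⊤}
  B3:   IN=(all ⊤)   OUT={b:3, c:3; rest ⊤}
  B4:   IN={b:3, c:3; rest ⊤}   OUT={b:3, c:0, d:-2, e:3; rest ⊤}
  B5:   IN={b:3, c:0, d:-2, e:3; rest ⊤}   OUT={b:3, c:0, d:-3, e:3, f:0; rest ⊤}
  B6:   IN={b:3, c:0, d:-3, e:3, f:0; rest ⊤}   OUT={b:3, c:0, d:-3, e:3, f:3; rest ⊤}
  B7:   IN=(all ⊤)   OUT={f:-3; rest ⊤}
  B8:   IN=(all ⊤)   OUT=(all ⊤)

Merge at B5: IN[B5] = OUT[B4] = {a: ⊤, b: 3, c: 0, d: -2, e: 3, f: ⊤}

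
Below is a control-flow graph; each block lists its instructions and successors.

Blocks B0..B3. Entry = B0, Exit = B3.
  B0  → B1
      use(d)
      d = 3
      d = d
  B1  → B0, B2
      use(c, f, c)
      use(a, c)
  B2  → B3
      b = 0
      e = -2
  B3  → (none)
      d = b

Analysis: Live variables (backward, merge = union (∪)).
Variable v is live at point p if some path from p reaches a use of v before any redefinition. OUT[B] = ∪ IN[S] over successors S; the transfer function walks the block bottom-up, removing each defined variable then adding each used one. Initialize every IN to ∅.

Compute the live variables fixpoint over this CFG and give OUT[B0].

Answer: {a, c, d, f}

Derivation:
Converged values:
  B0:   IN={a, c, d, f}   OUT={a, c, d, f}
  B1:   IN={a, c, d, f}   OUT={a, c, d, f}
  B2:   IN={}   OUT={b}
  B3:   IN={b}   OUT={}

Merge at B0: OUT[B0] = IN[B1] = {a, c, d, f}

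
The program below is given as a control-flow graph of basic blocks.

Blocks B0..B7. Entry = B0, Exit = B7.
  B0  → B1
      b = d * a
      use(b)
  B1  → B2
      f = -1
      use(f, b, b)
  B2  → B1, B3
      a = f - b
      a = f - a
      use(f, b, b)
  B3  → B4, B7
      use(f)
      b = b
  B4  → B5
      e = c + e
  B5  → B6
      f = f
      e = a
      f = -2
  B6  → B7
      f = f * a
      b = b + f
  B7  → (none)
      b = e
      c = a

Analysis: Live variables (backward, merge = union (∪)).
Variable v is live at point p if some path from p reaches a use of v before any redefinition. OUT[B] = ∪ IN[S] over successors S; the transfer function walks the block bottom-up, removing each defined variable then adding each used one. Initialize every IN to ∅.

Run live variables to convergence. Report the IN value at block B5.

Answer: {a, b, f}

Working:
Per-block solution:
  B0:  IN={a, c, d, e}  OUT={b, c, e}
  B1:  IN={b, c, e}  OUT={b, c, e, f}
  B2:  IN={b, c, e, f}  OUT={a, b, c, e, f}
  B3:  IN={a, b, c, e, f}  OUT={a, b, c, e, f}
  B4:  IN={a, b, c, e, f}  OUT={a, b, f}
  B5:  IN={a, b, f}  OUT={a, b, e, f}
  B6:  IN={a, b, e, f}  OUT={a, e}
  B7:  IN={a, e}  OUT={}

Merge at B5: OUT[B5] = IN[B6] = {a, b, e, f}
Applying B5's transfer function to that OUT value gives IN[B5] (row B5 above).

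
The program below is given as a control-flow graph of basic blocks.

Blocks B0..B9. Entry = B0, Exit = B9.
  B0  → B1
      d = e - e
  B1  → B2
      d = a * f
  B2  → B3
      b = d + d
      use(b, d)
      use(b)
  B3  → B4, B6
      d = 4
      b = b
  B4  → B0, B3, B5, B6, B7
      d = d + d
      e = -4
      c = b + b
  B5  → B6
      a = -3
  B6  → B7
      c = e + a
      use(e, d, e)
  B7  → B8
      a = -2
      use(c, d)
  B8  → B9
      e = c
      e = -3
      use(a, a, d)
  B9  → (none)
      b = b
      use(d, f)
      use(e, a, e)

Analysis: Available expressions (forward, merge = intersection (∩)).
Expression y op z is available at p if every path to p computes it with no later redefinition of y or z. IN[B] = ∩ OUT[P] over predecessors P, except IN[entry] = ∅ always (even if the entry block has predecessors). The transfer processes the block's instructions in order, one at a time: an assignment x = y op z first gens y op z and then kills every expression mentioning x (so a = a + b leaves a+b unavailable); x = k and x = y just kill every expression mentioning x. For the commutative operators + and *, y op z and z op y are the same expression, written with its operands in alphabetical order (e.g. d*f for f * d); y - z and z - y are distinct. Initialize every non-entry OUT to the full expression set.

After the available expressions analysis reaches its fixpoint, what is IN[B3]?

Per-block solution:
  B0: | IN={} | OUT={e-e}
  B1: | IN={e-e} | OUT={a*f, e-e}
  B2: | IN={a*f, e-e} | OUT={a*f, d+d, e-e}
  B3: | IN={a*f} | OUT={a*f}
  B4: | IN={a*f} | OUT={a*f, b+b}
  B5: | IN={a*f, b+b} | OUT={b+b}
  B6: | IN={} | OUT={a+e}
  B7: | IN={} | OUT={}
  B8: | IN={} | OUT={}
  B9: | IN={} | OUT={}

Merge at B3: IN[B3] = OUT[B2] ∩ OUT[B4] = {a*f}

Answer: {a*f}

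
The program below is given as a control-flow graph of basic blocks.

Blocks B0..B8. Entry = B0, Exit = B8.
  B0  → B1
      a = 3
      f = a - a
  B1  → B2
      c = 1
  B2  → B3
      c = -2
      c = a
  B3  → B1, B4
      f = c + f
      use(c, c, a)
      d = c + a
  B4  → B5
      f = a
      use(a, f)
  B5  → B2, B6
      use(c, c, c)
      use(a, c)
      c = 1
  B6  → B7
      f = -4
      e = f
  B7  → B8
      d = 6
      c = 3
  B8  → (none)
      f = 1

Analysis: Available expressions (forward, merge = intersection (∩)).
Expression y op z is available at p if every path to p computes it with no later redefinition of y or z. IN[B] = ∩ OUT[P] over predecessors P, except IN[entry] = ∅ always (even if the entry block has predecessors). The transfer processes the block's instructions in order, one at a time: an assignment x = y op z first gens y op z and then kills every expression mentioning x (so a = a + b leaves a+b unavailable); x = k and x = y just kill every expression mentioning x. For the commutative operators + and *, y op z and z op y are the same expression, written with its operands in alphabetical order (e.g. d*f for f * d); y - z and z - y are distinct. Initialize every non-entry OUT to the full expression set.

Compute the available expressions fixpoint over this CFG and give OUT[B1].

Answer: {a-a}

Trace:
Per-block solution:
  B0:   IN={}   OUT={a-a}
  B1:   IN={a-a}   OUT={a-a}
  B2:   IN={a-a}   OUT={a-a}
  B3:   IN={a-a}   OUT={a+c, a-a}
  B4:   IN={a+c, a-a}   OUT={a+c, a-a}
  B5:   IN={a+c, a-a}   OUT={a-a}
  B6:   IN={a-a}   OUT={a-a}
  B7:   IN={a-a}   OUT={a-a}
  B8:   IN={a-a}   OUT={a-a}

Merge at B1: IN[B1] = OUT[B0] ∩ OUT[B3] = {a-a}
Applying B1's transfer function to that IN value gives OUT[B1] (row B1 above).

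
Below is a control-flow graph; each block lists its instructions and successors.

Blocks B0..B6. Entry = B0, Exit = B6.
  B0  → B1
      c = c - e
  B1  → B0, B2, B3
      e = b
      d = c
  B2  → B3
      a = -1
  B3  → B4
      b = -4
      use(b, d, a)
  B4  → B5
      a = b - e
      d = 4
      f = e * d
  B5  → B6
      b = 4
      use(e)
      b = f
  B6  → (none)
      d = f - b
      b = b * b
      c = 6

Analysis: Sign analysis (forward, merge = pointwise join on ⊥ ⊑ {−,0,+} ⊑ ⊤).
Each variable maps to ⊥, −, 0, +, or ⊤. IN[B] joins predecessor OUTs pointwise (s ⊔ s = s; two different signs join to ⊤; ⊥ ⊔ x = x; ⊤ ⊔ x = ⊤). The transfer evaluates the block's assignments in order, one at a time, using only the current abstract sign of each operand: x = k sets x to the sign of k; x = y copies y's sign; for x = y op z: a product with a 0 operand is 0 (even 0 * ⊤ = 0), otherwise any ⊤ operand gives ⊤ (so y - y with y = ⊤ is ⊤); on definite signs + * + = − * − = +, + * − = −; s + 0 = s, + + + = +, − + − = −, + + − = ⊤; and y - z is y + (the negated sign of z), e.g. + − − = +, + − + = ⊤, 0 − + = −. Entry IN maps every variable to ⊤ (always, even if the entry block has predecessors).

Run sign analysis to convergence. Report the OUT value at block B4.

Fixpoint table:
  B0:   IN=(all ⊤)   OUT=(all ⊤)
  B1:   IN=(all ⊤)   OUT=(all ⊤)
  B2:   IN=(all ⊤)   OUT={a:-; rest ⊤}
  B3:   IN=(all ⊤)   OUT={b:-; rest ⊤}
  B4:   IN={b:-; rest ⊤}   OUT={b:-, d:+; rest ⊤}
  B5:   IN={b:-, d:+; rest ⊤}   OUT={d:+; rest ⊤}
  B6:   IN={d:+; rest ⊤}   OUT={c:+; rest ⊤}

Merge at B4: IN[B4] = OUT[B3] = {a: ⊤, b: -, c: ⊤, d: ⊤, e: ⊤, f: ⊤}
Applying B4's transfer function to that IN value gives OUT[B4] (row B4 above).

Answer: {a: ⊤, b: -, c: ⊤, d: +, e: ⊤, f: ⊤}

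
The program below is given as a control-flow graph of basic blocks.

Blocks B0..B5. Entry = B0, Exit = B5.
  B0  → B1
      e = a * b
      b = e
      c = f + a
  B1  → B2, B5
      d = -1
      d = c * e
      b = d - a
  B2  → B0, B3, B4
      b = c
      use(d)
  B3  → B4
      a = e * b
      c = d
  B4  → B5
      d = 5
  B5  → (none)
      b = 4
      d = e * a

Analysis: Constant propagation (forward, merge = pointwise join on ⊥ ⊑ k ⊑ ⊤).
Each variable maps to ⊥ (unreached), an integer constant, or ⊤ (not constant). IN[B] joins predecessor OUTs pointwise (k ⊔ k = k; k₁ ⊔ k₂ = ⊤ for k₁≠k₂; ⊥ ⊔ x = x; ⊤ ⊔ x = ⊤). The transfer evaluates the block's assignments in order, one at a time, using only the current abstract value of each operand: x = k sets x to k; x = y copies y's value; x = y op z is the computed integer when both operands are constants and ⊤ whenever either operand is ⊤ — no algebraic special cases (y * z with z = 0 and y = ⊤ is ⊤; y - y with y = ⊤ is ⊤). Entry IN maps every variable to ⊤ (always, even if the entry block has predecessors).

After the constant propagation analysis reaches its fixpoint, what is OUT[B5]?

Answer: {a: ⊤, b: 4, c: ⊤, d: ⊤, e: ⊤, f: ⊤}

Derivation:
Per-block solution:
  B0: | IN=(all ⊤) | OUT=(all ⊤)
  B1: | IN=(all ⊤) | OUT=(all ⊤)
  B2: | IN=(all ⊤) | OUT=(all ⊤)
  B3: | IN=(all ⊤) | OUT=(all ⊤)
  B4: | IN=(all ⊤) | OUT={d:5; rest ⊤}
  B5: | IN=(all ⊤) | OUT={b:4; rest ⊤}

Merge at B5: IN[B5] = OUT[B1] ⊔ OUT[B4] = {a: ⊤, b: ⊤, c: ⊤, d: ⊤, e: ⊤, f: ⊤}
Applying B5's transfer function to that IN value gives OUT[B5] (row B5 above).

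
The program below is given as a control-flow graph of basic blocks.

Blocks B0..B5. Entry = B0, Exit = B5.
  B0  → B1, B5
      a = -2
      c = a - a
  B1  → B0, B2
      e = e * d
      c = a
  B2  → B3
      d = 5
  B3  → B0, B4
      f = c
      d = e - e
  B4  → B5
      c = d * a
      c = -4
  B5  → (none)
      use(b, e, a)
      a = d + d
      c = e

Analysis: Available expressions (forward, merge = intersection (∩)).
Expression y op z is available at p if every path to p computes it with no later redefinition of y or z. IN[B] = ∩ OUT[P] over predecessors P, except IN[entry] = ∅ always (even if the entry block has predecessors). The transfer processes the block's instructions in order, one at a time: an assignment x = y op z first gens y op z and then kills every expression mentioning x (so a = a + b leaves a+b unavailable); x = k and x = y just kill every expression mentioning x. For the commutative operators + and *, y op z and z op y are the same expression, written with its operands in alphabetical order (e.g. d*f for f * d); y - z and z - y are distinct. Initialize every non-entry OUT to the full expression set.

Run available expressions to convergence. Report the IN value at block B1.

Per-block solution:
  B0:   IN={}   OUT={a-a}
  B1:   IN={a-a}   OUT={a-a}
  B2:   IN={a-a}   OUT={a-a}
  B3:   IN={a-a}   OUT={a-a, e-e}
  B4:   IN={a-a, e-e}   OUT={a*d, a-a, e-e}
  B5:   IN={a-a}   OUT={d+d}

Merge at B1: IN[B1] = OUT[B0] = {a-a}

Answer: {a-a}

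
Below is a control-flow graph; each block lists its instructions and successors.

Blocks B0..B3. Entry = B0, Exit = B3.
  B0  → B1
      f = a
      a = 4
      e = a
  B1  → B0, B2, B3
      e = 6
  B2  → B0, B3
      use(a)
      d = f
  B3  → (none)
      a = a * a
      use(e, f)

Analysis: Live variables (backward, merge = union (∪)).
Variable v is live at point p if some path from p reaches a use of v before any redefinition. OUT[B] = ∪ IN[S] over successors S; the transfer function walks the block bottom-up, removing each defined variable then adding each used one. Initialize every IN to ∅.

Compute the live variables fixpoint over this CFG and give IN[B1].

Answer: {a, f}

Derivation:
Fixpoint table:
  B0:  IN={a}  OUT={a, f}
  B1:  IN={a, f}  OUT={a, e, f}
  B2:  IN={a, e, f}  OUT={a, e, f}
  B3:  IN={a, e, f}  OUT={}

Merge at B1: OUT[B1] = IN[B0] ⊔ IN[B2] ⊔ IN[B3] = {a, e, f}
Applying B1's transfer function to that OUT value gives IN[B1] (row B1 above).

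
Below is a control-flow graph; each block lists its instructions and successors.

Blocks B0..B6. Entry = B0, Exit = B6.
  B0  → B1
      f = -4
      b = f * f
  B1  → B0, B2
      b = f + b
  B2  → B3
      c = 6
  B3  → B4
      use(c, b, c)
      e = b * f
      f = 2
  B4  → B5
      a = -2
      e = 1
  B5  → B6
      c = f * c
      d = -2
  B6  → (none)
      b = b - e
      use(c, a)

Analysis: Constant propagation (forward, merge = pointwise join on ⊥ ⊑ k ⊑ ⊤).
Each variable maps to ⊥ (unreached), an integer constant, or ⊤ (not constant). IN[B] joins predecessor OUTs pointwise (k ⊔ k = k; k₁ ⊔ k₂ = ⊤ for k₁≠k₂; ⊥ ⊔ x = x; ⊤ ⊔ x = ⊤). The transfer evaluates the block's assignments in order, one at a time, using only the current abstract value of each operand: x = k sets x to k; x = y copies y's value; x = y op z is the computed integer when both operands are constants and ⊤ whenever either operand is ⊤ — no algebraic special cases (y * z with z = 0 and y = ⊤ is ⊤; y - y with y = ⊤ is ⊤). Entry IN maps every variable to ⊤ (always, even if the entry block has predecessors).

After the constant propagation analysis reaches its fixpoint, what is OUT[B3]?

Converged values:
  B0:   IN=(all ⊤)   OUT={b:16, f:-4; rest ⊤}
  B1:   IN={b:16, f:-4; rest ⊤}   OUT={b:12, f:-4; rest ⊤}
  B2:   IN={b:12, f:-4; rest ⊤}   OUT={b:12, c:6, f:-4; rest ⊤}
  B3:   IN={b:12, c:6, f:-4; rest ⊤}   OUT={b:12, c:6, e:-48, f:2; rest ⊤}
  B4:   IN={b:12, c:6, e:-48, f:2; rest ⊤}   OUT={a:-2, b:12, c:6, e:1, f:2; rest ⊤}
  B5:   IN={a:-2, b:12, c:6, e:1, f:2; rest ⊤}   OUT={a:-2, b:12, c:12, d:-2, e:1, f:2; rest ⊤}
  B6:   IN={a:-2, b:12, c:12, d:-2, e:1, f:2; rest ⊤}   OUT={a:-2, b:11, c:12, d:-2, e:1, f:2; rest ⊤}

Merge at B3: IN[B3] = OUT[B2] = {a: ⊤, b: 12, c: 6, d: ⊤, e: ⊤, f: -4}
Applying B3's transfer function to that IN value gives OUT[B3] (row B3 above).

Answer: {a: ⊤, b: 12, c: 6, d: ⊤, e: -48, f: 2}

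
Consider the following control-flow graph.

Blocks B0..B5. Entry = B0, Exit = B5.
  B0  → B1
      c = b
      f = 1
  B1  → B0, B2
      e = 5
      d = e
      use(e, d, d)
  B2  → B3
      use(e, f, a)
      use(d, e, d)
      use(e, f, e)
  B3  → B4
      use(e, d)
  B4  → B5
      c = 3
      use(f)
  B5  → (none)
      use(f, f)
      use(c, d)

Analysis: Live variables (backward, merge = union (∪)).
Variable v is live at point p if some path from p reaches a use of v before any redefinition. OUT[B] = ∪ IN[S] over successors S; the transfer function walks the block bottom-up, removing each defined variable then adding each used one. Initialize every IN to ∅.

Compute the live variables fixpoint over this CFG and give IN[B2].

Answer: {a, d, e, f}

Derivation:
Fixpoint table:
  B0:  IN={a, b}  OUT={a, b, f}
  B1:  IN={a, b, f}  OUT={a, b, d, e, f}
  B2:  IN={a, d, e, f}  OUT={d, e, f}
  B3:  IN={d, e, f}  OUT={d, f}
  B4:  IN={d, f}  OUT={c, d, f}
  B5:  IN={c, d, f}  OUT={}

Merge at B2: OUT[B2] = IN[B3] = {d, e, f}
Applying B2's transfer function to that OUT value gives IN[B2] (row B2 above).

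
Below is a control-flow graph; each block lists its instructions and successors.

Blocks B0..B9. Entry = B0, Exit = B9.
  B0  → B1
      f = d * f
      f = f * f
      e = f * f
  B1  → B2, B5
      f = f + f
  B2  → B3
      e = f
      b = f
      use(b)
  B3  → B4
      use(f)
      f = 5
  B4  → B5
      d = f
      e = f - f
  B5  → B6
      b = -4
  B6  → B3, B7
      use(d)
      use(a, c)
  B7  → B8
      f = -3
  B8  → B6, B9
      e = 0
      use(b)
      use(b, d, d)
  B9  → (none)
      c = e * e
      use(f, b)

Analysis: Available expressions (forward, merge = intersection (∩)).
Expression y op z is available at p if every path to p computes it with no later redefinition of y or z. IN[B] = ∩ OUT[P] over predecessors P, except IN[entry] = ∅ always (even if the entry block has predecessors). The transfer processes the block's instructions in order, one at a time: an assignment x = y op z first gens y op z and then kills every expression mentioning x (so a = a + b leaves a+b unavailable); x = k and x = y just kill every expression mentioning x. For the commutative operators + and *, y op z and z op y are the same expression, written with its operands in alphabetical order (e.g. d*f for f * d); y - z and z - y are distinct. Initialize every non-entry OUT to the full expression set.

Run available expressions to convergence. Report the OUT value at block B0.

Answer: {f*f}

Working:
Per-block solution:
  B0:   IN={}   OUT={f*f}
  B1:   IN={f*f}   OUT={}
  B2:   IN={}   OUT={}
  B3:   IN={}   OUT={}
  B4:   IN={}   OUT={f-f}
  B5:   IN={}   OUT={}
  B6:   IN={}   OUT={}
  B7:   IN={}   OUT={}
  B8:   IN={}   OUT={}
  B9:   IN={}   OUT={e*e}

B0 is the boundary node: IN[B0] = {}
Applying B0's transfer function to that IN value gives OUT[B0] (row B0 above).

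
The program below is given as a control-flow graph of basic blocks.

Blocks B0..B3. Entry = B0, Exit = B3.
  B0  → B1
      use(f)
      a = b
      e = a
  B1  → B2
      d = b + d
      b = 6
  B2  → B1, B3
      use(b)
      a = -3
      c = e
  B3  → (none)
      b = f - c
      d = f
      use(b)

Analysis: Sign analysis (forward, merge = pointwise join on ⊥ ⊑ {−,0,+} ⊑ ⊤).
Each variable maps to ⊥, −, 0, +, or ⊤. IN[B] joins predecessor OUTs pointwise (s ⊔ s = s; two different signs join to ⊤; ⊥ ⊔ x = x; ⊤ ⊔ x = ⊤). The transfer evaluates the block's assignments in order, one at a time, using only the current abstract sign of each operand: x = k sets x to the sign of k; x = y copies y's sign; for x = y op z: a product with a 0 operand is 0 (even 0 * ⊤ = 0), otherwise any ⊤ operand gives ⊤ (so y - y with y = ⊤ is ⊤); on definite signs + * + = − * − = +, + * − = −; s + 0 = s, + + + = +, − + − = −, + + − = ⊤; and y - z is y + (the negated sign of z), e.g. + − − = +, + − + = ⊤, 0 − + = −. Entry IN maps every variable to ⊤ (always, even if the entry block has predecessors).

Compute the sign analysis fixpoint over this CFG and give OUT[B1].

Per-block solution:
  B0:   IN=(all ⊤)   OUT=(all ⊤)
  B1:   IN=(all ⊤)   OUT={b:+; rest ⊤}
  B2:   IN={b:+; rest ⊤}   OUT={a:-, b:+; rest ⊤}
  B3:   IN={a:-, b:+; rest ⊤}   OUT={a:-; rest ⊤}

Merge at B1: IN[B1] = OUT[B0] ⊔ OUT[B2] = {a: ⊤, b: ⊤, c: ⊤, d: ⊤, e: ⊤, f: ⊤}
Applying B1's transfer function to that IN value gives OUT[B1] (row B1 above).

Answer: {a: ⊤, b: +, c: ⊤, d: ⊤, e: ⊤, f: ⊤}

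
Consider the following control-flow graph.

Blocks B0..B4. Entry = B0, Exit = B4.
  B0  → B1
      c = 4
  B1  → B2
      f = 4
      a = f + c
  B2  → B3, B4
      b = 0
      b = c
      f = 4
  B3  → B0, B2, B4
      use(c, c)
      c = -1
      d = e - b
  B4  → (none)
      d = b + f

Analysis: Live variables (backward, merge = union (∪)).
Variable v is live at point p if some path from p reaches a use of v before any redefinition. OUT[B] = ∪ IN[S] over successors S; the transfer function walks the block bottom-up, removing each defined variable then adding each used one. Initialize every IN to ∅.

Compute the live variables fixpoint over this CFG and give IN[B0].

Per-block solution:
  B0: | IN={e} | OUT={c, e}
  B1: | IN={c, e} | OUT={c, e}
  B2: | IN={c, e} | OUT={b, c, e, f}
  B3: | IN={b, c, e, f} | OUT={b, c, e, f}
  B4: | IN={b, f} | OUT={}

Merge at B0: OUT[B0] = IN[B1] = {c, e}
Applying B0's transfer function to that OUT value gives IN[B0] (row B0 above).

Answer: {e}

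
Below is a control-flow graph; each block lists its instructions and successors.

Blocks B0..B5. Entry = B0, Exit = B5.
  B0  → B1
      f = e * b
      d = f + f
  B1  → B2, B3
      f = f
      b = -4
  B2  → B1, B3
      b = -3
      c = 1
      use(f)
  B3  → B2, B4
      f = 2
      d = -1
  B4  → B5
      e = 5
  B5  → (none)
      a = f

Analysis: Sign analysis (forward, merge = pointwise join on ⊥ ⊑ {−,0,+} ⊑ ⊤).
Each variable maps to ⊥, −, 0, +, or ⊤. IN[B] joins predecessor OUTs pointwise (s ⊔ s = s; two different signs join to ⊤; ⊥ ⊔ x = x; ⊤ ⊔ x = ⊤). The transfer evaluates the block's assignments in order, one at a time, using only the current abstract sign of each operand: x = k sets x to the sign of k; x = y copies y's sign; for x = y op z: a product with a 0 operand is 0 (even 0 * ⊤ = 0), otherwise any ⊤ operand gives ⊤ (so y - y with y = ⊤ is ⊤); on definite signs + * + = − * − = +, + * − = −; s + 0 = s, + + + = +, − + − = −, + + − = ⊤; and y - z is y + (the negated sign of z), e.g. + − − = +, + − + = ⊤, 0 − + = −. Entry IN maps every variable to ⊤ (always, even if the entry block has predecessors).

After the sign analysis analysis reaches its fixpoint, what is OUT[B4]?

Answer: {a: ⊤, b: -, c: ⊤, d: -, e: +, f: +}

Trace:
Fixpoint table:
  B0:  IN=(all ⊤)  OUT=(all ⊤)
  B1:  IN=(all ⊤)  OUT={b:-; rest ⊤}
  B2:  IN={b:-; rest ⊤}  OUT={b:-, c:+; rest ⊤}
  B3:  IN={b:-; rest ⊤}  OUT={b:-, d:-, f:+; rest ⊤}
  B4:  IN={b:-, d:-, f:+; rest ⊤}  OUT={b:-, d:-, e:+, f:+; rest ⊤}
  B5:  IN={b:-, d:-, e:+, f:+; rest ⊤}  OUT={a:+, b:-, d:-, e:+, f:+; rest ⊤}

Merge at B4: IN[B4] = OUT[B3] = {a: ⊤, b: -, c: ⊤, d: -, e: ⊤, f: +}
Applying B4's transfer function to that IN value gives OUT[B4] (row B4 above).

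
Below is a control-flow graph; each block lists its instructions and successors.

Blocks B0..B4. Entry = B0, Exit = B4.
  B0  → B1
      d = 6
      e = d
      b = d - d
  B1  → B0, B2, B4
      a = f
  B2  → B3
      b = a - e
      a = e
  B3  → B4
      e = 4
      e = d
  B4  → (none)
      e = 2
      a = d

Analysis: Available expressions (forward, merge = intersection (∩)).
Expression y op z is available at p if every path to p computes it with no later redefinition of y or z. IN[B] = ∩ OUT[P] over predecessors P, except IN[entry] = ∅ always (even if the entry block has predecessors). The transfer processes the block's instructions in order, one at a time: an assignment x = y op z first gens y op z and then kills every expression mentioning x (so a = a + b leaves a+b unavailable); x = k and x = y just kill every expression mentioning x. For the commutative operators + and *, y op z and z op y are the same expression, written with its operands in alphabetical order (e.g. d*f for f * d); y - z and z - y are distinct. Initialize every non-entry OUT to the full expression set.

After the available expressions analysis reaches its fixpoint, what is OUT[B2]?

Converged values:
  B0:   IN={}   OUT={d-d}
  B1:   IN={d-d}   OUT={d-d}
  B2:   IN={d-d}   OUT={d-d}
  B3:   IN={d-d}   OUT={d-d}
  B4:   IN={d-d}   OUT={d-d}

Merge at B2: IN[B2] = OUT[B1] = {d-d}
Applying B2's transfer function to that IN value gives OUT[B2] (row B2 above).

Answer: {d-d}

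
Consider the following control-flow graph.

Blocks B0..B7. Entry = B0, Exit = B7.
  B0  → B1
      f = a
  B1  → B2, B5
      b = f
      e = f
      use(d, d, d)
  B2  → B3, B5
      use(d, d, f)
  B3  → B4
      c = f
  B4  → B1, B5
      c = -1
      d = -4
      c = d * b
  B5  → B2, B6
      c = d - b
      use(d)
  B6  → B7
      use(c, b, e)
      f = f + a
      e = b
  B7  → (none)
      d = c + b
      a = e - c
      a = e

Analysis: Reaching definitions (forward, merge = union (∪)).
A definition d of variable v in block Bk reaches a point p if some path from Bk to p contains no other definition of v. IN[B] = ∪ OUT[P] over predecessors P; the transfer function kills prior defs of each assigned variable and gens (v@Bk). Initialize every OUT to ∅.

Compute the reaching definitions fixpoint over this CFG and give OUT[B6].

Converged values:
  B0: | IN={} | OUT={f@B0}
  B1: | IN={b@B1, c@B4, d@B4, e@B1, f@B0} | OUT={b@B1, c@B4, d@B4, e@B1, f@B0}
  B2: | IN={b@B1, c@B4, c@B5, d@B4, e@B1, f@B0} | OUT={b@B1, c@B4, c@B5, d@B4, e@B1, f@B0}
  B3: | IN={b@B1, c@B4, c@B5, d@B4, e@B1, f@B0} | OUT={b@B1, c@B3, d@B4, e@B1, f@B0}
  B4: | IN={b@B1, c@B3, d@B4, e@B1, f@B0} | OUT={b@B1, c@B4, d@B4, e@B1, f@B0}
  B5: | IN={b@B1, c@B4, c@B5, d@B4, e@B1, f@B0} | OUT={b@B1, c@B5, d@B4, e@B1, f@B0}
  B6: | IN={b@B1, c@B5, d@B4, e@B1, f@B0} | OUT={b@B1, c@B5, d@B4, e@B6, f@B6}
  B7: | IN={b@B1, c@B5, d@B4, e@B6, f@B6} | OUT={a@B7, b@B1, c@B5, d@B7, e@B6, f@B6}

Merge at B6: IN[B6] = OUT[B5] = {b@B1, c@B5, d@B4, e@B1, f@B0}
Applying B6's transfer function to that IN value gives OUT[B6] (row B6 above).

Answer: {b@B1, c@B5, d@B4, e@B6, f@B6}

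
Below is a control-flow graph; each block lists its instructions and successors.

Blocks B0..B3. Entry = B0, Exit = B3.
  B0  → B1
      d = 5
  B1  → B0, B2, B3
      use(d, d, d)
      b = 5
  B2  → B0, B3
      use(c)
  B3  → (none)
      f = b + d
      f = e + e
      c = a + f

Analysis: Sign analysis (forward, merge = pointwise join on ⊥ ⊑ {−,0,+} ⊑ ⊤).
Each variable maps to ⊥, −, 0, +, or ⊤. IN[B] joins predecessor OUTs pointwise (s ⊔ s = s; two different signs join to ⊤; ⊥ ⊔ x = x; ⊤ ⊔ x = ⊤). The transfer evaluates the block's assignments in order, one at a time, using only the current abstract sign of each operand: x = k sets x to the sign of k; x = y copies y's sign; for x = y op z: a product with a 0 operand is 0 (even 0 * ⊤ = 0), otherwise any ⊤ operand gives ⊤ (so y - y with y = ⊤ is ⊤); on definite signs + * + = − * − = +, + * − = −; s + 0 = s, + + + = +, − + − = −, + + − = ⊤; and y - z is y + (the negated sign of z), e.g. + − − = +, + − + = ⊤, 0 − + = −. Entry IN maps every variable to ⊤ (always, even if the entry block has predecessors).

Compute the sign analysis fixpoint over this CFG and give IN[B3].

Fixpoint table:
  B0:  IN=(all ⊤)  OUT={d:+; rest ⊤}
  B1:  IN={d:+; rest ⊤}  OUT={b:+, d:+; rest ⊤}
  B2:  IN={b:+, d:+; rest ⊤}  OUT={b:+, d:+; rest ⊤}
  B3:  IN={b:+, d:+; rest ⊤}  OUT={b:+, d:+; rest ⊤}

Merge at B3: IN[B3] = OUT[B1] ⊔ OUT[B2] = {a: ⊤, b: +, c: ⊤, d: +, e: ⊤, f: ⊤}

Answer: {a: ⊤, b: +, c: ⊤, d: +, e: ⊤, f: ⊤}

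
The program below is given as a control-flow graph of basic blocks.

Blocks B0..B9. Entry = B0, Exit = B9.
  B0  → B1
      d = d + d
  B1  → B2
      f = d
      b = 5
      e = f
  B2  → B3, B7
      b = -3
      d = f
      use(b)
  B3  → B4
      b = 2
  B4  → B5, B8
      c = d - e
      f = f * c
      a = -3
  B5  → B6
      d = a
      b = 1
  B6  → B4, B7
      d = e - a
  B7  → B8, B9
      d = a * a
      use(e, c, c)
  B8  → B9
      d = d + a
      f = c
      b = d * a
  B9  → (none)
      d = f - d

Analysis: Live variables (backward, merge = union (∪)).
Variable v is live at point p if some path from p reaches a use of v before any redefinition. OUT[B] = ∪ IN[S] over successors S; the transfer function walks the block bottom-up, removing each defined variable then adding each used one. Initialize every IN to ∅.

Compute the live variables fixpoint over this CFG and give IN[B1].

Answer: {a, c, d}

Working:
Per-block solution:
  B0: | IN={a, c, d} | OUT={a, c, d}
  B1: | IN={a, c, d} | OUT={a, c, e, f}
  B2: | IN={a, c, e, f} | OUT={a, c, d, e, f}
  B3: | IN={d, e, f} | OUT={d, e, f}
  B4: | IN={d, e, f} | OUT={a, c, d, e, f}
  B5: | IN={a, c, e, f} | OUT={a, c, e, f}
  B6: | IN={a, c, e, f} | OUT={a, c, d, e, f}
  B7: | IN={a, c, e, f} | OUT={a, c, d, f}
  B8: | IN={a, c, d} | OUT={d, f}
  B9: | IN={d, f} | OUT={}

Merge at B1: OUT[B1] = IN[B2] = {a, c, e, f}
Applying B1's transfer function to that OUT value gives IN[B1] (row B1 above).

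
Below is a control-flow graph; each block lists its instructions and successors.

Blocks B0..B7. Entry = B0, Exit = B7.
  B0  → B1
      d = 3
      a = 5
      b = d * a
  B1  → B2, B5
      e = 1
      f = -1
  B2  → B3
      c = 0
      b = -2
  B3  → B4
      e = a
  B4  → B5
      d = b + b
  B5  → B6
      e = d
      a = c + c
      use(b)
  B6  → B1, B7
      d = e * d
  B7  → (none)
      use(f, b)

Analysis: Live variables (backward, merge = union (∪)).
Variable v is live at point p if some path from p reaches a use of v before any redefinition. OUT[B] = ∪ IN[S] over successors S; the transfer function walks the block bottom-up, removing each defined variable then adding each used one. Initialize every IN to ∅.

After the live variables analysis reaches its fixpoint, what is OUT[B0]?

Answer: {a, b, c, d}

Working:
Fixpoint table:
  B0:   IN={c}   OUT={a, b, c, d}
  B1:   IN={a, b, c, d}   OUT={a, b, c, d, f}
  B2:   IN={a, f}   OUT={a, b, c, f}
  B3:   IN={a, b, c, f}   OUT={b, c, f}
  B4:   IN={b, c, f}   OUT={b, c, d, f}
  B5:   IN={b, c, d, f}   OUT={a, b, c, d, e, f}
  B6:   IN={a, b, c, d, e, f}   OUT={a, b, c, d, f}
  B7:   IN={b, f}   OUT={}

Merge at B0: OUT[B0] = IN[B1] = {a, b, c, d}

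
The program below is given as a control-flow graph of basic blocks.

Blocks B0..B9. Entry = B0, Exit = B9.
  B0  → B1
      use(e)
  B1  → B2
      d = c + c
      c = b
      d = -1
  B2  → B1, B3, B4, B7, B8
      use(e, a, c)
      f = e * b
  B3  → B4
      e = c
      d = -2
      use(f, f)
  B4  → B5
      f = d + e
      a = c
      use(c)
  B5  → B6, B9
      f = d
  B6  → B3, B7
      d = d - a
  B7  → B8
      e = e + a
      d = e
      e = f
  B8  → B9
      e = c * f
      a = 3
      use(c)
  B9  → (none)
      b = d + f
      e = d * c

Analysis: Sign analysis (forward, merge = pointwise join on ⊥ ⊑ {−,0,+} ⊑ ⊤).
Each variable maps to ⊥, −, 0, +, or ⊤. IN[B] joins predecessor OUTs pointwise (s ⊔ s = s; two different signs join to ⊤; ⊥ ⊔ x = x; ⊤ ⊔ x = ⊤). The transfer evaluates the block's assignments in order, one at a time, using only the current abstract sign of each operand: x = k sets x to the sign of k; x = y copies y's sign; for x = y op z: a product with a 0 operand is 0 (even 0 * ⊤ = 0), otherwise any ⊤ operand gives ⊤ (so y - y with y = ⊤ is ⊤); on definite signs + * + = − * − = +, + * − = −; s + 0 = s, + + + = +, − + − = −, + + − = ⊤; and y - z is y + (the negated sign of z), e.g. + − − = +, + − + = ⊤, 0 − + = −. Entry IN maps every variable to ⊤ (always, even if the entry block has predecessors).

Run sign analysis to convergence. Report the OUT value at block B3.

Per-block solution:
  B0:   IN=(all ⊤)   OUT=(all ⊤)
  B1:   IN=(all ⊤)   OUT={d:-; rest ⊤}
  B2:   IN={d:-; rest ⊤}   OUT={d:-; rest ⊤}
  B3:   IN=(all ⊤)   OUT={d:-; rest ⊤}
  B4:   IN={d:-; rest ⊤}   OUT={d:-; rest ⊤}
  B5:   IN={d:-; rest ⊤}   OUT={d:-, f:-; rest ⊤}
  B6:   IN={d:-, f:-; rest ⊤}   OUT={f:-; rest ⊤}
  B7:   IN=(all ⊤)   OUT=(all ⊤)
  B8:   IN=(all ⊤)   OUT={a:+; rest ⊤}
  B9:   IN=(all ⊤)   OUT=(all ⊤)

Merge at B3: IN[B3] = OUT[B2] ⊔ OUT[B6] = {a: ⊤, b: ⊤, c: ⊤, d: ⊤, e: ⊤, f: ⊤}
Applying B3's transfer function to that IN value gives OUT[B3] (row B3 above).

Answer: {a: ⊤, b: ⊤, c: ⊤, d: -, e: ⊤, f: ⊤}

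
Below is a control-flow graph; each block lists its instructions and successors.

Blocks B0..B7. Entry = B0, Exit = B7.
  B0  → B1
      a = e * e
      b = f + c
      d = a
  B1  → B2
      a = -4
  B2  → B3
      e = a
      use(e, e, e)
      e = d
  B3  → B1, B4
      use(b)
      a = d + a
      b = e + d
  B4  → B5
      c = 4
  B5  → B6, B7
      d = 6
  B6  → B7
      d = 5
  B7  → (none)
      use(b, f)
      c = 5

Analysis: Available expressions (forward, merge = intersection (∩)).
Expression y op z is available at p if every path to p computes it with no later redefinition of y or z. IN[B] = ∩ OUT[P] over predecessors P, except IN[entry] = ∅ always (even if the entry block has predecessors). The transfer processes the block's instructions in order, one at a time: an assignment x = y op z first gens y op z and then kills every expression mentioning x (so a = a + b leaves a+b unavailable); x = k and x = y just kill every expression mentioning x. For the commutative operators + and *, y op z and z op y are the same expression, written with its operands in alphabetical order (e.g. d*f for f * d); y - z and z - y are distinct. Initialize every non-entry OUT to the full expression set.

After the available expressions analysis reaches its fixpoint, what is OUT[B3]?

Answer: {c+f, d+e}

Derivation:
Fixpoint table:
  B0: | IN={} | OUT={c+f, e*e}
  B1: | IN={c+f} | OUT={c+f}
  B2: | IN={c+f} | OUT={c+f}
  B3: | IN={c+f} | OUT={c+f, d+e}
  B4: | IN={c+f, d+e} | OUT={d+e}
  B5: | IN={d+e} | OUT={}
  B6: | IN={} | OUT={}
  B7: | IN={} | OUT={}

Merge at B3: IN[B3] = OUT[B2] = {c+f}
Applying B3's transfer function to that IN value gives OUT[B3] (row B3 above).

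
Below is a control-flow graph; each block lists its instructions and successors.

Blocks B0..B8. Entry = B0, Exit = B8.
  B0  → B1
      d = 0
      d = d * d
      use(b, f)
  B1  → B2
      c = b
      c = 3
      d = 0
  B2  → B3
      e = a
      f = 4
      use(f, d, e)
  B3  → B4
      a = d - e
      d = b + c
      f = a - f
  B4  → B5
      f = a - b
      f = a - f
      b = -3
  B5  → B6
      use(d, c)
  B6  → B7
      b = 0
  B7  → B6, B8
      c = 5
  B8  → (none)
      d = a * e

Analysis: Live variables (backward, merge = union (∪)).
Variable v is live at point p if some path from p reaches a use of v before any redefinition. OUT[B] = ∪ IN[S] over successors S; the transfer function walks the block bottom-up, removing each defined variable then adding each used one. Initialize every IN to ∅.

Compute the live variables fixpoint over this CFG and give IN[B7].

Fixpoint table:
  B0: | IN={a, b, f} | OUT={a, b}
  B1: | IN={a, b} | OUT={a, b, c, d}
  B2: | IN={a, b, c, d} | OUT={b, c, d, e, f}
  B3: | IN={b, c, d, e, f} | OUT={a, b, c, d, e}
  B4: | IN={a, b, c, d, e} | OUT={a, c, d, e}
  B5: | IN={a, c, d, e} | OUT={a, e}
  B6: | IN={a, e} | OUT={a, e}
  B7: | IN={a, e} | OUT={a, e}
  B8: | IN={a, e} | OUT={}

Merge at B7: OUT[B7] = IN[B6] ⊔ IN[B8] = {a, e}
Applying B7's transfer function to that OUT value gives IN[B7] (row B7 above).

Answer: {a, e}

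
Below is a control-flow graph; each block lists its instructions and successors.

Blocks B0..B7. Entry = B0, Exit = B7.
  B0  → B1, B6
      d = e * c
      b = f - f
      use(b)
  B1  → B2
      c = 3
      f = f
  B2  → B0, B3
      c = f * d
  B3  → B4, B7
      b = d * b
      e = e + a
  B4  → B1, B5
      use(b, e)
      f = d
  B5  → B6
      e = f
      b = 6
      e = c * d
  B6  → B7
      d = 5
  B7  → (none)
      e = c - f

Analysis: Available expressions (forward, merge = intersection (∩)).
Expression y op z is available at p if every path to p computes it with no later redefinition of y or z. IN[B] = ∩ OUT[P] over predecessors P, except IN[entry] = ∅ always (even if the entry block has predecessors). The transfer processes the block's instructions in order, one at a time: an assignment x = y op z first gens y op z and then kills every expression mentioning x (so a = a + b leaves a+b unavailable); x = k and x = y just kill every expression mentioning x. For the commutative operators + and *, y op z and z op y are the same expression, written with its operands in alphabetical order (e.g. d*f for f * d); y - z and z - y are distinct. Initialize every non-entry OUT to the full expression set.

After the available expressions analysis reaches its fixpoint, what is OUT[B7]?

Answer: {c-f}

Working:
Fixpoint table:
  B0:  IN={}  OUT={c*e, f-f}
  B1:  IN={}  OUT={}
  B2:  IN={}  OUT={d*f}
  B3:  IN={d*f}  OUT={d*f}
  B4:  IN={d*f}  OUT={}
  B5:  IN={}  OUT={c*d}
  B6:  IN={}  OUT={}
  B7:  IN={}  OUT={c-f}

Merge at B7: IN[B7] = OUT[B3] ∩ OUT[B6] = {}
Applying B7's transfer function to that IN value gives OUT[B7] (row B7 above).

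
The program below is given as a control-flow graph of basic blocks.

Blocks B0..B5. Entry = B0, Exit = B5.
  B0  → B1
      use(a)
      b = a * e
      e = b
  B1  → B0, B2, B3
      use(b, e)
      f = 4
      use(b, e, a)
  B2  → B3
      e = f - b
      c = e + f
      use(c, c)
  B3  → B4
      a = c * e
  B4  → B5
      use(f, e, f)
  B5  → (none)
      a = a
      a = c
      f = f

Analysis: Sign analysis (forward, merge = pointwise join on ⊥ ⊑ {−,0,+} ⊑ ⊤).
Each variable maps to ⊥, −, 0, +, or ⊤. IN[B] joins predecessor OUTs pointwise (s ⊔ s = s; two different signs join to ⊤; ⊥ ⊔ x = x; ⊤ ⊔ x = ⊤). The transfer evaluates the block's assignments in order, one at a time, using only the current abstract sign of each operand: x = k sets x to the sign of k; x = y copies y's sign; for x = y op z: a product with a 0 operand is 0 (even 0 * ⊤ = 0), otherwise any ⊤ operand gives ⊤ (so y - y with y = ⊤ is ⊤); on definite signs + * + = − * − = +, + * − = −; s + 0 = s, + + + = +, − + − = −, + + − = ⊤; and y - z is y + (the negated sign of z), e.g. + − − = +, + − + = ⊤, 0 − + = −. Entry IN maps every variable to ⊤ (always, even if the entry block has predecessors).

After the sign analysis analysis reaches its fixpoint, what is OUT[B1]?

Per-block solution:
  B0:  IN=(all ⊤)  OUT=(all ⊤)
  B1:  IN=(all ⊤)  OUT={f:+; rest ⊤}
  B2:  IN={f:+; rest ⊤}  OUT={f:+; rest ⊤}
  B3:  IN={f:+; rest ⊤}  OUT={f:+; rest ⊤}
  B4:  IN={f:+; rest ⊤}  OUT={f:+; rest ⊤}
  B5:  IN={f:+; rest ⊤}  OUT={f:+; rest ⊤}

Merge at B1: IN[B1] = OUT[B0] = {a: ⊤, b: ⊤, c: ⊤, d: ⊤, e: ⊤, f: ⊤}
Applying B1's transfer function to that IN value gives OUT[B1] (row B1 above).

Answer: {a: ⊤, b: ⊤, c: ⊤, d: ⊤, e: ⊤, f: +}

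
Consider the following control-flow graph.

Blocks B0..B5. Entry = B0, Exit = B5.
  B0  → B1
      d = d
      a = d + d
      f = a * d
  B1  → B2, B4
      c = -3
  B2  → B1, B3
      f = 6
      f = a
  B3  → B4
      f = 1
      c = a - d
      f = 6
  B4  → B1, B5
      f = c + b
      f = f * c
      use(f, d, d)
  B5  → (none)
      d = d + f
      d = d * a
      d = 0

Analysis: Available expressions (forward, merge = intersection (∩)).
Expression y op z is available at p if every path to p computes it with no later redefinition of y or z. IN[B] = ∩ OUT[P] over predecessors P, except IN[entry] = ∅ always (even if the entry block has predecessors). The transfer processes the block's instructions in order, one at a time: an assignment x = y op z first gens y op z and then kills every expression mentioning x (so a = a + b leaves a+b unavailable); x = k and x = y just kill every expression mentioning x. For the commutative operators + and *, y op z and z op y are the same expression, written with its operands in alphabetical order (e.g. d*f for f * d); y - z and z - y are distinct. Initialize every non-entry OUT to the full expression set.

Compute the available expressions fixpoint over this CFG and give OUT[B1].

Answer: {a*d, d+d}

Derivation:
Converged values:
  B0:   IN={}   OUT={a*d, d+d}
  B1:   IN={a*d, d+d}   OUT={a*d, d+d}
  B2:   IN={a*d, d+d}   OUT={a*d, d+d}
  B3:   IN={a*d, d+d}   OUT={a*d, a-d, d+d}
  B4:   IN={a*d, d+d}   OUT={a*d, b+c, d+d}
  B5:   IN={a*d, b+c, d+d}   OUT={b+c}

Merge at B1: IN[B1] = OUT[B0] ∩ OUT[B2] ∩ OUT[B4] = {a*d, d+d}
Applying B1's transfer function to that IN value gives OUT[B1] (row B1 above).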